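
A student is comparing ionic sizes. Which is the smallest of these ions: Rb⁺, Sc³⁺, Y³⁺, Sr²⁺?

First list Z and electron count for each: Sc³⁺: 18 e⁻, Z=21, Y³⁺: 36 e⁻, Z=39, Sr²⁺: 36 e⁻, Z=38, Rb⁺: 36 e⁻, Z=37. Sc³⁺ < Y³⁺ (same group, 1 shell fewer); Y³⁺ < Sr²⁺ (both 36 e⁻, Z=39>38); Sr²⁺ < Rb⁺ (both 36 e⁻, Z=38>37).

Sc³⁺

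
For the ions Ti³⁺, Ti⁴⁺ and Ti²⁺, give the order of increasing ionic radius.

Ti⁴⁺ < Ti³⁺ < Ti²⁺

For a single element, ionic radius drops as positive charge rises — Ti⁴⁺ < Ti²⁺.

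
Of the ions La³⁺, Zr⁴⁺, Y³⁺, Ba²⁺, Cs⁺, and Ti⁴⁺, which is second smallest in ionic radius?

Zr⁴⁺

Tabulating Z and e⁻: Ti⁴⁺ (Z=22, 18 e⁻), Zr⁴⁺ (Z=40, 36 e⁻), Y³⁺ (Z=39, 36 e⁻), La³⁺ (Z=57, 54 e⁻), Ba²⁺ (Z=56, 54 e⁻), Cs⁺ (Z=55, 54 e⁻). Ti⁴⁺ < Zr⁴⁺ (same group, 1 shell fewer); Zr⁴⁺ < Y³⁺ (isoelectronic, higher Z=40 is smaller); Y³⁺ < La³⁺ (same group, 1 shell fewer); La³⁺ < Ba²⁺ (both 54 e⁻, Z=57>56); Ba²⁺ < Cs⁺ (isoelectronic, higher Z=56 is smaller).
That gives Ti⁴⁺ < Zr⁴⁺ < Y³⁺ < La³⁺ < Ba²⁺ < Cs⁺. From the smallest end, number 2 is Zr⁴⁺.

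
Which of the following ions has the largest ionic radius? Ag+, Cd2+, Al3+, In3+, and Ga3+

Al3+: 10 e⁻, Z=13, Ga3+: 28 e⁻, Z=31, In3+: 46 e⁻, Z=49, Cd2+: 46 e⁻, Z=48, Ag+: 46 e⁻, Z=47. Al3+ < Ga3+ (same group, period 3 vs 4); Ga3+ < In3+ (same group, 1 shell fewer); In3+ < Cd2+ (isoelectronic, higher Z=49 is smaller); Cd2+ < Ag+ (both 46 e⁻, Z=48>47).

Ag+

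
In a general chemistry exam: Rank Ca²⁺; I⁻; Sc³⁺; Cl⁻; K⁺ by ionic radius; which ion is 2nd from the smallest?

Ca²⁺

Electron counts and nuclear charges: Sc³⁺ has 18 e⁻ (Z=21), Ca²⁺ has 18 e⁻ (Z=20), K⁺ has 18 e⁻ (Z=19), Cl⁻ has 18 e⁻ (Z=17), I⁻ has 54 e⁻ (Z=53). Sc³⁺ < Ca²⁺ (isoelectronic, higher Z=21 is smaller); Ca²⁺ < K⁺ (isoelectronic, higher Z=20 is smaller); K⁺ < Cl⁻ (isoelectronic, higher Z=19 is smaller); Cl⁻ < I⁻ (same group, 2 shells fewer).
Ordering: Sc³⁺ < Ca²⁺ < K⁺ < Cl⁻ < I⁻. The 2nd smallest is Ca²⁺.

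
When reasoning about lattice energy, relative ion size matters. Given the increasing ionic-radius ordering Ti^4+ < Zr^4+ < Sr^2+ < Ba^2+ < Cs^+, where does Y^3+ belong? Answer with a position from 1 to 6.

3

Tabulating Z and e⁻: Ti^4+: 18 e⁻, Z=22, Zr^4+: 36 e⁻, Z=40, Y^3+: 36 e⁻, Z=39, Sr^2+: 36 e⁻, Z=38, Ba^2+: 54 e⁻, Z=56, Cs^+: 54 e⁻, Z=55. Ti^4+ < Zr^4+ (same group, 1 shell fewer); Zr^4+ < Y^3+ (both 36 e⁻, Z=40>39); Y^3+ < Sr^2+ (isoelectronic, higher Z=39 is smaller); Sr^2+ < Ba^2+ (same group, 1 shell fewer); Ba^2+ < Cs^+ (isoelectronic, higher Z=56 is smaller).
Putting Y^3+ in gives Ti^4+ < Zr^4+ < Y^3+ < Sr^2+ < Ba^2+ < Cs^+; it lands at slot 3.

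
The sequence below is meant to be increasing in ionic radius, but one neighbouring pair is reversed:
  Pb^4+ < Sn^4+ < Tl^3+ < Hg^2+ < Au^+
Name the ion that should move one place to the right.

Pb^4+

The pair Pb^4+, Sn^4+ is the wrong way round — Sn^4+ and Pb^4+ are in one column with the same charge; the lighter period-5 ion has one fewer shell and is smaller. All other adjacent pairs agree with periodic trends, so Pb^4+ is the misplaced ion.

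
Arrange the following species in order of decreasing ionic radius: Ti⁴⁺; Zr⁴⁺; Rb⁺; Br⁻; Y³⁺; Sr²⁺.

Br⁻ > Rb⁺ > Sr²⁺ > Y³⁺ > Zr⁴⁺ > Ti⁴⁺

Tabulating Z and e⁻: Ti⁴⁺ has 18 e⁻ (Z=22), Zr⁴⁺ has 36 e⁻ (Z=40), Y³⁺ has 36 e⁻ (Z=39), Sr²⁺ has 36 e⁻ (Z=38), Rb⁺ has 36 e⁻ (Z=37), Br⁻ has 36 e⁻ (Z=35). Ti⁴⁺ < Zr⁴⁺ (same group, period 4 vs 5); Zr⁴⁺ < Y³⁺ (isoelectronic, higher Z=40 is smaller); Y³⁺ < Sr²⁺ (isoelectronic, higher Z=39 is smaller); Sr²⁺ < Rb⁺ (isoelectronic, higher Z=38 is smaller); Rb⁺ < Br⁻ (both 36 e⁻, Z=37>35).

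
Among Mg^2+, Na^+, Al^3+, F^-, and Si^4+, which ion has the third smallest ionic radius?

Mg^2+

All of these have 10 electrons (isoelectronic). With the same electron cloud, the ion with the most protons pulls it in tightest. Nuclear charges: Si^4+ (Z=14), Al^3+ (Z=13), Mg^2+ (Z=12), Na^+ (Z=11), F^- (Z=9). Highest Z is smallest.
That gives Si^4+ < Al^3+ < Mg^2+ < Na^+ < F^-. From the smallest end, number 3 is Mg^2+.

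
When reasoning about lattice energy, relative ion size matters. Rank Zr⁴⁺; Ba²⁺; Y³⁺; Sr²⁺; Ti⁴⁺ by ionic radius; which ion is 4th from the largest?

Zr⁴⁺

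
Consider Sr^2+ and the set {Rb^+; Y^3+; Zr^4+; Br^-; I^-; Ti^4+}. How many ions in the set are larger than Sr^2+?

3

Tabulating Z and e⁻: Ti^4+: 18 e⁻, Z=22, Zr^4+: 36 e⁻, Z=40, Y^3+: 36 e⁻, Z=39, Sr^2+: 36 e⁻, Z=38, Rb^+: 36 e⁻, Z=37, Br^-: 36 e⁻, Z=35, I^-: 54 e⁻, Z=53. Ti^4+ < Zr^4+ (same group, 1 shell fewer); Zr^4+ < Y^3+ (both 36 e⁻, Z=40>39); Y^3+ < Sr^2+ (isoelectronic, higher Z=39 is smaller); Sr^2+ < Rb^+ (isoelectronic, higher Z=38 is smaller); Rb^+ < Br^- (both 36 e⁻, Z=37>35); Br^- < I^- (same group, period 4 vs 5).
Placing each against Sr^2+: smaller — Ti^4+, Zr^4+, Y^3+; larger — Rb^+, Br^-, I^-. Count: 3.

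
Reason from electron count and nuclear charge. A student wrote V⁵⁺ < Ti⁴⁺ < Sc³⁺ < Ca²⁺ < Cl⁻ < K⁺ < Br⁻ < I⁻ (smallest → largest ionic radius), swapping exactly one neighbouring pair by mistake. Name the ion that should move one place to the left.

K⁺

Compare adjacent ions: they are isoelectronic (18 e⁻) and K has more protons than Cl (19 vs 17), making K⁺ smaller — yet in this increasing list Cl⁻ sits before K⁺. Nothing else is reversed, so K⁺ should move one place to the left.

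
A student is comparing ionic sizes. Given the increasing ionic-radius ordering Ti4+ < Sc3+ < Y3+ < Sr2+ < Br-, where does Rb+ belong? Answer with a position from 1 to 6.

Work out protons and electrons: Ti4+: 18 e⁻, Z=22, Sc3+: 18 e⁻, Z=21, Y3+: 36 e⁻, Z=39, Sr2+: 36 e⁻, Z=38, Rb+: 36 e⁻, Z=37, Br-: 36 e⁻, Z=35. Ti4+ < Sc3+ (isoelectronic, higher Z=22 is smaller); Sc3+ < Y3+ (same group, 1 shell fewer); Y3+ < Sr2+ (both 36 e⁻, Z=39>38); Sr2+ < Rb+ (isoelectronic, higher Z=38 is smaller); Rb+ < Br- (both 36 e⁻, Z=37>35).
The complete sequence is Ti4+ < Sc3+ < Y3+ < Sr2+ < Rb+ < Br-. Rb+ sits at position 5.

5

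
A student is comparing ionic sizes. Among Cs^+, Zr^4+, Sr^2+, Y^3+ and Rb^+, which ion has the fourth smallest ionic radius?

Rb^+

Zr^4+ has 36 e⁻ (Z=40), Y^3+ has 36 e⁻ (Z=39), Sr^2+ has 36 e⁻ (Z=38), Rb^+ has 36 e⁻ (Z=37), Cs^+ has 54 e⁻ (Z=55). Zr^4+ < Y^3+ (both 36 e⁻, Z=40>39); Y^3+ < Sr^2+ (isoelectronic, higher Z=39 is smaller); Sr^2+ < Rb^+ (isoelectronic, higher Z=38 is smaller); Rb^+ < Cs^+ (same group, period 5 vs 6).
Ordering: Zr^4+ < Y^3+ < Sr^2+ < Rb^+ < Cs^+. The fourth smallest is Rb^+.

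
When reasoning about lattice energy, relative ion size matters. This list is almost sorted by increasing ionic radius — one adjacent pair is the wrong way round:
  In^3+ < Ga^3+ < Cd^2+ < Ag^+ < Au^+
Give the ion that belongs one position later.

Check each adjacent pair. In^3+ and Ga^3+ are reversed: same group and charge — period 4 sits above period 5, so Ga^3+ is smaller. No other neighbouring pair contradicts the periodic trends, so In^3+ is the ion listed too early.

In^3+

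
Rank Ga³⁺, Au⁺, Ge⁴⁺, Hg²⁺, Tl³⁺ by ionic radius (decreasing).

Au⁺ > Hg²⁺ > Tl³⁺ > Ga³⁺ > Ge⁴⁺

Electron counts and nuclear charges: Ge⁴⁺ (Z=32, 28 e⁻), Ga³⁺ (Z=31, 28 e⁻), Tl³⁺ (Z=81, 78 e⁻), Hg²⁺ (Z=80, 78 e⁻), Au⁺ (Z=79, 78 e⁻). Ge⁴⁺ < Ga³⁺ (isoelectronic, higher Z=32 is smaller); Ga³⁺ < Tl³⁺ (same group, 2 shells fewer); Tl³⁺ < Hg²⁺ (isoelectronic, higher Z=81 is smaller); Hg²⁺ < Au⁺ (isoelectronic, higher Z=80 is smaller).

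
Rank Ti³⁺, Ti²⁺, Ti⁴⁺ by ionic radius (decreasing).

These are all Ti ions. Removing more electrons (higher positive charge) pulls the remaining electrons in closer, so Ti⁴⁺ is smallest and Ti²⁺ is largest.

Ti²⁺ > Ti³⁺ > Ti⁴⁺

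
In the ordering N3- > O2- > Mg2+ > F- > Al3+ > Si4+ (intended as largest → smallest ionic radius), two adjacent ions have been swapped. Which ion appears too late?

F-

Scanning neighbour by neighbour, only Mg2+/F- violates a trend: they are isoelectronic (10 e⁻) and Mg has more protons than F (12 vs 9), making Mg2+ smaller. That makes F- the one sitting a position late relative to where it belongs.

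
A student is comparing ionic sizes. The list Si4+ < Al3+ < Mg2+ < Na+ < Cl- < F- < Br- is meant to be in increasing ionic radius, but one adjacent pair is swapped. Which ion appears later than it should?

Check each adjacent pair. Cl- and F- are reversed: both in group 17 with the same charge; F- (period 2) has the smaller radius. No other neighbouring pair contradicts the periodic trends, so F- is the ion listed too late.

F-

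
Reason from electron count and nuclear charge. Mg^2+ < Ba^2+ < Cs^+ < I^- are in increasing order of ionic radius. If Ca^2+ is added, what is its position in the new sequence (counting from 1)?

First list Z and electron count for each: Mg^2+: 10 e⁻, Z=12, Ca^2+: 18 e⁻, Z=20, Ba^2+: 54 e⁻, Z=56, Cs^+: 54 e⁻, Z=55, I^-: 54 e⁻, Z=53. Mg^2+ < Ca^2+ (same group, 1 shell fewer); Ca^2+ < Ba^2+ (same group, 2 shells fewer); Ba^2+ < Cs^+ (both 54 e⁻, Z=56>55); Cs^+ < I^- (isoelectronic, higher Z=55 is smaller).
With Ca^2+ included the full order is Mg^2+ < Ca^2+ < Ba^2+ < Cs^+ < I^-, so it takes position 2.

2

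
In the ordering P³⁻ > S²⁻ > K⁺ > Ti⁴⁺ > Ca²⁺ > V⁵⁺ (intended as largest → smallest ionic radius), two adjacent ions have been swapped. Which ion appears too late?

The pair Ti⁴⁺, Ca²⁺ is the wrong way round — they are isoelectronic (18 e⁻) and Ti has more protons than Ca (22 vs 20), making Ti⁴⁺ smaller. All other adjacent pairs agree with periodic trends, so Ca²⁺ is the misplaced ion.

Ca²⁺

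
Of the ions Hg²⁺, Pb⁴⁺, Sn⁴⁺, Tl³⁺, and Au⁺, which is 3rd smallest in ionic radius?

First list Z and electron count for each: Sn⁴⁺ has 46 e⁻ (Z=50), Pb⁴⁺ has 78 e⁻ (Z=82), Tl³⁺ has 78 e⁻ (Z=81), Hg²⁺ has 78 e⁻ (Z=80), Au⁺ has 78 e⁻ (Z=79). Sn⁴⁺ < Pb⁴⁺ (same group, period 5 vs 6); Pb⁴⁺ < Tl³⁺ (isoelectronic, higher Z=82 is smaller); Tl³⁺ < Hg²⁺ (both 78 e⁻, Z=81>80); Hg²⁺ < Au⁺ (both 78 e⁻, Z=80>79).
Full ascending order: Sn⁴⁺ < Pb⁴⁺ < Tl³⁺ < Hg²⁺ < Au⁺. Counting from the smallest, position 3 is Tl³⁺.

Tl³⁺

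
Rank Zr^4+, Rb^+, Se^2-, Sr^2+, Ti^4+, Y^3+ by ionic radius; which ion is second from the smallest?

First list Z and electron count for each: Ti^4+: 18 e⁻, Z=22, Zr^4+: 36 e⁻, Z=40, Y^3+: 36 e⁻, Z=39, Sr^2+: 36 e⁻, Z=38, Rb^+: 36 e⁻, Z=37, Se^2-: 36 e⁻, Z=34. Ti^4+ < Zr^4+ (same group, period 4 vs 5); Zr^4+ < Y^3+ (isoelectronic, higher Z=40 is smaller); Y^3+ < Sr^2+ (both 36 e⁻, Z=39>38); Sr^2+ < Rb^+ (isoelectronic, higher Z=38 is smaller); Rb^+ < Se^2- (both 36 e⁻, Z=37>34).
That gives Ti^4+ < Zr^4+ < Y^3+ < Sr^2+ < Rb^+ < Se^2-. From the smallest end, number 2 is Zr^4+.

Zr^4+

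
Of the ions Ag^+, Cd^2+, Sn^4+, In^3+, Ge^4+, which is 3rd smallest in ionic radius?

In^3+

First list Z and electron count for each: Ge^4+: 28 e⁻, Z=32, Sn^4+: 46 e⁻, Z=50, In^3+: 46 e⁻, Z=49, Cd^2+: 46 e⁻, Z=48, Ag^+: 46 e⁻, Z=47. Ge^4+ < Sn^4+ (same group, period 4 vs 5); Sn^4+ < In^3+ (both 46 e⁻, Z=50>49); In^3+ < Cd^2+ (both 46 e⁻, Z=49>48); Cd^2+ < Ag^+ (both 46 e⁻, Z=48>47).
Full ascending order: Ge^4+ < Sn^4+ < In^3+ < Cd^2+ < Ag^+. Counting from the smallest, position 3 is In^3+.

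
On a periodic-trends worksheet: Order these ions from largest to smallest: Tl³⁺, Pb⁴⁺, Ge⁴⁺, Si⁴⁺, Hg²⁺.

Hg²⁺ > Tl³⁺ > Pb⁴⁺ > Ge⁴⁺ > Si⁴⁺

Tabulating Z and e⁻: Si⁴⁺ (Z=14, 10 e⁻), Ge⁴⁺ (Z=32, 28 e⁻), Pb⁴⁺ (Z=82, 78 e⁻), Tl³⁺ (Z=81, 78 e⁻), Hg²⁺ (Z=80, 78 e⁻). Si⁴⁺ < Ge⁴⁺ (same group, period 3 vs 4); Ge⁴⁺ < Pb⁴⁺ (same group, 2 shells fewer); Pb⁴⁺ < Tl³⁺ (both 78 e⁻, Z=82>81); Tl³⁺ < Hg²⁺ (both 78 e⁻, Z=81>80).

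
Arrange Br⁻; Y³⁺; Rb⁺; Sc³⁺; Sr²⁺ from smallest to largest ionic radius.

First list Z and electron count for each: Sc³⁺ has 18 e⁻ (Z=21), Y³⁺ has 36 e⁻ (Z=39), Sr²⁺ has 36 e⁻ (Z=38), Rb⁺ has 36 e⁻ (Z=37), Br⁻ has 36 e⁻ (Z=35). Sc³⁺ < Y³⁺ (same group, period 4 vs 5); Y³⁺ < Sr²⁺ (both 36 e⁻, Z=39>38); Sr²⁺ < Rb⁺ (both 36 e⁻, Z=38>37); Rb⁺ < Br⁻ (both 36 e⁻, Z=37>35).

Sc³⁺ < Y³⁺ < Sr²⁺ < Rb⁺ < Br⁻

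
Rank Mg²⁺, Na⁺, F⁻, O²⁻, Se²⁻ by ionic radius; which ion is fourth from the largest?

Na⁺

Electron counts and nuclear charges: Mg²⁺ (Z=12, 10 e⁻), Na⁺ (Z=11, 10 e⁻), F⁻ (Z=9, 10 e⁻), O²⁻ (Z=8, 10 e⁻), Se²⁻ (Z=34, 36 e⁻). Mg²⁺ < Na⁺ (isoelectronic, higher Z=12 is smaller); Na⁺ < F⁻ (both 10 e⁻, Z=11>9); F⁻ < O²⁻ (both 10 e⁻, Z=9>8); O²⁻ < Se²⁻ (same group, period 2 vs 4).
So the order is Mg²⁺ < Na⁺ < F⁻ < O²⁻ < Se²⁻; the 4th-largest ion is Na⁺.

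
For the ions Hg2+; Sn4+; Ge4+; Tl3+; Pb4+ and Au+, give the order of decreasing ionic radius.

Ge4+ (Z=32, 28 e⁻), Sn4+ (Z=50, 46 e⁻), Pb4+ (Z=82, 78 e⁻), Tl3+ (Z=81, 78 e⁻), Hg2+ (Z=80, 78 e⁻), Au+ (Z=79, 78 e⁻). Ge4+ < Sn4+ (same group, period 4 vs 5); Sn4+ < Pb4+ (same group, period 5 vs 6); Pb4+ < Tl3+ (both 78 e⁻, Z=82>81); Tl3+ < Hg2+ (isoelectronic, higher Z=81 is smaller); Hg2+ < Au+ (both 78 e⁻, Z=80>79).

Au+ > Hg2+ > Tl3+ > Pb4+ > Sn4+ > Ge4+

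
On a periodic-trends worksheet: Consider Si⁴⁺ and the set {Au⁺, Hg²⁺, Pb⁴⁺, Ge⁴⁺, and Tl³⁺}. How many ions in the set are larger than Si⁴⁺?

5

Si⁴⁺: 10 e⁻, Z=14, Ge⁴⁺: 28 e⁻, Z=32, Pb⁴⁺: 78 e⁻, Z=82, Tl³⁺: 78 e⁻, Z=81, Hg²⁺: 78 e⁻, Z=80, Au⁺: 78 e⁻, Z=79. Si⁴⁺ < Ge⁴⁺ (same group, 1 shell fewer); Ge⁴⁺ < Pb⁴⁺ (same group, period 4 vs 6); Pb⁴⁺ < Tl³⁺ (both 78 e⁻, Z=82>81); Tl³⁺ < Hg²⁺ (both 78 e⁻, Z=81>80); Hg²⁺ < Au⁺ (both 78 e⁻, Z=80>79).
Relative to Si⁴⁺, the ions that are larger are Ge⁴⁺, Pb⁴⁺, Tl³⁺, Hg²⁺, Au⁺. Count: 5.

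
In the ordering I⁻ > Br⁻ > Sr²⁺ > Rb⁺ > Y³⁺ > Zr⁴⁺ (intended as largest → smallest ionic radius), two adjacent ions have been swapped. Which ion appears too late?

Rb⁺

The pair Sr²⁺, Rb⁺ is the wrong way round — they are isoelectronic (36 e⁻) and Sr has more protons than Rb (38 vs 37), making Sr²⁺ smaller. All other adjacent pairs agree with periodic trends, so Rb⁺ is the misplaced ion.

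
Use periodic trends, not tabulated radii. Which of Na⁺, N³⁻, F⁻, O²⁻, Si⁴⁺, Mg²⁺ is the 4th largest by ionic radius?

Each ion has 10 electrons. The ranking follows nuclear charge in reverse — greater Z gives a smaller radius. Si⁴⁺ (Z=14), Mg²⁺ (Z=12), Na⁺ (Z=11), F⁻ (Z=9), O²⁻ (Z=8), N³⁻ (Z=7).
That gives Si⁴⁺ < Mg²⁺ < Na⁺ < F⁻ < O²⁻ < N³⁻. From the largest end, number 4 is Na⁺.

Na⁺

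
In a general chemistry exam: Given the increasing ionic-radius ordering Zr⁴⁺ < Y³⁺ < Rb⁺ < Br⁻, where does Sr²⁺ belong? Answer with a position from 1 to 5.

Isoelectronic series (36 e⁻ each). Size is set by nuclear charge: more protons means a smaller ion. Zr⁴⁺ (Z=40), Y³⁺ (Z=39), Sr²⁺ (Z=38), Rb⁺ (Z=37), Br⁻ (Z=35).
Merged order: Zr⁴⁺ < Y³⁺ < Sr²⁺ < Rb⁺ < Br⁻ — Sr²⁺ is number 3.

3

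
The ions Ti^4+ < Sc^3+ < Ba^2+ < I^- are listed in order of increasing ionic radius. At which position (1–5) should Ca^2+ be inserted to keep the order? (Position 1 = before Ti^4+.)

3

Electron counts and nuclear charges: Ti^4+ has 18 e⁻ (Z=22), Sc^3+ has 18 e⁻ (Z=21), Ca^2+ has 18 e⁻ (Z=20), Ba^2+ has 54 e⁻ (Z=56), I^- has 54 e⁻ (Z=53). Ti^4+ < Sc^3+ (isoelectronic, higher Z=22 is smaller); Sc^3+ < Ca^2+ (both 18 e⁻, Z=21>20); Ca^2+ < Ba^2+ (same group, period 4 vs 6); Ba^2+ < I^- (both 54 e⁻, Z=56>53).
Merged order: Ti^4+ < Sc^3+ < Ca^2+ < Ba^2+ < I^- — Ca^2+ is number 3.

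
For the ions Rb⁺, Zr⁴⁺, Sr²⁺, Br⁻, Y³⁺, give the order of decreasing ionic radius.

Br⁻ > Rb⁺ > Sr²⁺ > Y³⁺ > Zr⁴⁺

Each ion has 36 electrons. The ranking follows nuclear charge in reverse — greater Z gives a smaller radius. Zr⁴⁺ (Z=40), Y³⁺ (Z=39), Sr²⁺ (Z=38), Rb⁺ (Z=37), Br⁻ (Z=35).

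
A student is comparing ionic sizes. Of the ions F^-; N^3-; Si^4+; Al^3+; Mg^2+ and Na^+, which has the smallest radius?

Si^4+

These species are isoelectronic with 10 electrons. The only difference is the number of protons: Si^4+ (Z=14), Al^3+ (Z=13), Mg^2+ (Z=12), Na^+ (Z=11), F^- (Z=9), N^3- (Z=7). The strongest nuclear pull (Si^4+) gives the smallest ion.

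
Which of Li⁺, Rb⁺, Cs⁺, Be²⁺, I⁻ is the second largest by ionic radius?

Work out protons and electrons: Be²⁺ (Z=4, 2 e⁻), Li⁺ (Z=3, 2 e⁻), Rb⁺ (Z=37, 36 e⁻), Cs⁺ (Z=55, 54 e⁻), I⁻ (Z=53, 54 e⁻). Be²⁺ < Li⁺ (both 2 e⁻, Z=4>3); Li⁺ < Rb⁺ (same group, 3 shells fewer); Rb⁺ < Cs⁺ (same group, 1 shell fewer); Cs⁺ < I⁻ (isoelectronic, higher Z=55 is smaller).
Ordering: Be²⁺ < Li⁺ < Rb⁺ < Cs⁺ < I⁻. The second largest is Cs⁺.

Cs⁺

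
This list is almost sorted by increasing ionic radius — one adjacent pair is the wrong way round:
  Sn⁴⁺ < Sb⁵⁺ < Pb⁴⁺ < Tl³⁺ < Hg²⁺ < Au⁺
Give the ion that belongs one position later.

Check each adjacent pair. Sn⁴⁺ and Sb⁵⁺ are reversed: they are isoelectronic (46 e⁻) and Sb has more protons than Sn (51 vs 50), making Sb⁵⁺ smaller. No other neighbouring pair contradicts the periodic trends, so Sn⁴⁺ is the ion listed too early.

Sn⁴⁺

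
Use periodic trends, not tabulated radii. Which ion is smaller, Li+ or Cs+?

Li+

Same group, same charge. Going down the group adds an extra shell of electrons, so the ion gets larger: Li+ is highest in the group and smallest.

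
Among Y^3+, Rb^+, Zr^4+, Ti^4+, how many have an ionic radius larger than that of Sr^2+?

1

Tabulating Z and e⁻: Ti^4+: 18 e⁻, Z=22, Zr^4+: 36 e⁻, Z=40, Y^3+: 36 e⁻, Z=39, Sr^2+: 36 e⁻, Z=38, Rb^+: 36 e⁻, Z=37. Ti^4+ < Zr^4+ (same group, period 4 vs 5); Zr^4+ < Y^3+ (isoelectronic, higher Z=40 is smaller); Y^3+ < Sr^2+ (isoelectronic, higher Z=39 is smaller); Sr^2+ < Rb^+ (both 36 e⁻, Z=38>37).
Overall: Ti^4+ < Zr^4+ < Y^3+ < Sr^2+ < Rb^+. Sr^2+ has 3 below it and 1 above. So 1 is larger.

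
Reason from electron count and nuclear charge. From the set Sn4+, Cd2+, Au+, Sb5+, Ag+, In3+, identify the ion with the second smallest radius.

Sb5+ (Z=51, 46 e⁻), Sn4+ (Z=50, 46 e⁻), In3+ (Z=49, 46 e⁻), Cd2+ (Z=48, 46 e⁻), Ag+ (Z=47, 46 e⁻), Au+ (Z=79, 78 e⁻). Sb5+ < Sn4+ (isoelectronic, higher Z=51 is smaller); Sn4+ < In3+ (both 46 e⁻, Z=50>49); In3+ < Cd2+ (both 46 e⁻, Z=49>48); Cd2+ < Ag+ (both 46 e⁻, Z=48>47); Ag+ < Au+ (same group, 1 shell fewer).
So the order is Sb5+ < Sn4+ < In3+ < Cd2+ < Ag+ < Au+; the 2nd-smallest ion is Sn4+.

Sn4+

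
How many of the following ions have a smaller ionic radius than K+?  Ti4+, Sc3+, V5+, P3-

3

All of these have 18 electrons (isoelectronic). With the same electron cloud, the ion with the most protons pulls it in tightest. Nuclear charges: V5+ (Z=23), Ti4+ (Z=22), Sc3+ (Z=21), K+ (Z=19), P3- (Z=15). Highest Z is smallest.
Relative to K+, the ions that are smaller are V5+, Ti4+, Sc3+. Count: 3.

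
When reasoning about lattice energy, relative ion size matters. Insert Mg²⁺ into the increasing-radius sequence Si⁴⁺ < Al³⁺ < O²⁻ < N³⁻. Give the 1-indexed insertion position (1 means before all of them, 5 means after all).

3

These species are isoelectronic with 10 electrons. The only difference is the number of protons: Si⁴⁺ (Z=14), Al³⁺ (Z=13), Mg²⁺ (Z=12), O²⁻ (Z=8), N³⁻ (Z=7). The strongest nuclear pull (Si⁴⁺) gives the smallest ion.
With Mg²⁺ included the full order is Si⁴⁺ < Al³⁺ < Mg²⁺ < O²⁻ < N³⁻, so it takes position 3.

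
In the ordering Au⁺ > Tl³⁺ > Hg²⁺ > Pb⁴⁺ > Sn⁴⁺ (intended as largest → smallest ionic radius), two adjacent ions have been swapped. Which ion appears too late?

Hg²⁺

Check each adjacent pair. Tl³⁺ and Hg²⁺ are reversed: Tl³⁺ and Hg²⁺ share 78 electrons; the higher nuclear charge on Tl (Z=81) contracts it more, so Tl³⁺ < Hg²⁺. No other neighbouring pair contradicts the periodic trends, so Hg²⁺ is the ion listed too late.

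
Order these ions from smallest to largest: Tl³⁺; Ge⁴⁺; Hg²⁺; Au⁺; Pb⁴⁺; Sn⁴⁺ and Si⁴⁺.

Si⁴⁺ < Ge⁴⁺ < Sn⁴⁺ < Pb⁴⁺ < Tl³⁺ < Hg²⁺ < Au⁺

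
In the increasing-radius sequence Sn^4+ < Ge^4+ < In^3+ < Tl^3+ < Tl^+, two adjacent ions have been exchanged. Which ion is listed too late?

Check each adjacent pair. Sn^4+ and Ge^4+ are reversed: same group and charge — period 4 sits above period 5, so Ge^4+ is smaller. No other neighbouring pair contradicts the periodic trends, so Ge^4+ is the ion listed too late.

Ge^4+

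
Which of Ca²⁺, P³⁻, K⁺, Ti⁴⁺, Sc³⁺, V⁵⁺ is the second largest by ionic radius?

K⁺

Isoelectronic series (18 e⁻ each). Size is set by nuclear charge: more protons means a smaller ion. V⁵⁺ (Z=23), Ti⁴⁺ (Z=22), Sc³⁺ (Z=21), Ca²⁺ (Z=20), K⁺ (Z=19), P³⁻ (Z=15).
Full ascending order: V⁵⁺ < Ti⁴⁺ < Sc³⁺ < Ca²⁺ < K⁺ < P³⁻. Counting from the largest, position 2 is K⁺.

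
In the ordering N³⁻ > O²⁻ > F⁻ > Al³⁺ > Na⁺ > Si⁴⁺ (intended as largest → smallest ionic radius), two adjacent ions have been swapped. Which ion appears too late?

Na⁺

Compare adjacent ions: Al³⁺ and Na⁺ share 10 electrons; the higher nuclear charge on Al (Z=13) contracts it more, so Al³⁺ < Na⁺ — yet in this decreasing list Al³⁺ sits before Na⁺. Nothing else is reversed, so Na⁺ should move one place to the left.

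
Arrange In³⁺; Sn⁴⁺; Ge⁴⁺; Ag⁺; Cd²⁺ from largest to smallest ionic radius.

Ge⁴⁺ (Z=32, 28 e⁻), Sn⁴⁺ (Z=50, 46 e⁻), In³⁺ (Z=49, 46 e⁻), Cd²⁺ (Z=48, 46 e⁻), Ag⁺ (Z=47, 46 e⁻). Ge⁴⁺ < Sn⁴⁺ (same group, period 4 vs 5); Sn⁴⁺ < In³⁺ (isoelectronic, higher Z=50 is smaller); In³⁺ < Cd²⁺ (isoelectronic, higher Z=49 is smaller); Cd²⁺ < Ag⁺ (both 46 e⁻, Z=48>47).

Ag⁺ > Cd²⁺ > In³⁺ > Sn⁴⁺ > Ge⁴⁺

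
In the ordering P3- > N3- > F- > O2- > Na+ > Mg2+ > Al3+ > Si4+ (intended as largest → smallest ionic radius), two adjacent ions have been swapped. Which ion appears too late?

Scanning neighbour by neighbour, only F-/O2- violates a trend: F- and O2- share 10 electrons; the higher nuclear charge on F (Z=9) contracts it more, so F- < O2-. That makes O2- the one sitting a position late relative to where it belongs.

O2-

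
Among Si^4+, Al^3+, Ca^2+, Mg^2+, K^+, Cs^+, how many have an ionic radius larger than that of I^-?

First list Z and electron count for each: Si^4+: 10 e⁻, Z=14, Al^3+: 10 e⁻, Z=13, Mg^2+: 10 e⁻, Z=12, Ca^2+: 18 e⁻, Z=20, K^+: 18 e⁻, Z=19, Cs^+: 54 e⁻, Z=55, I^-: 54 e⁻, Z=53. Si^4+ < Al^3+ (isoelectronic, higher Z=14 is smaller); Al^3+ < Mg^2+ (both 10 e⁻, Z=13>12); Mg^2+ < Ca^2+ (same group, period 3 vs 4); Ca^2+ < K^+ (both 18 e⁻, Z=20>19); K^+ < Cs^+ (same group, 2 shells fewer); Cs^+ < I^- (both 54 e⁻, Z=55>53).
Relative to I^-, the ions that are larger are none. Count: 0.

0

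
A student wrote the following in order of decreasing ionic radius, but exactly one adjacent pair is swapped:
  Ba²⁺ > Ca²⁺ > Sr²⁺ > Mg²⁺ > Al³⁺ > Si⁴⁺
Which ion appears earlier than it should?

Ca²⁺

Check each adjacent pair. Ca²⁺ and Sr²⁺ are reversed: same group and charge — period 4 sits above period 5, so Ca²⁺ is smaller. No other neighbouring pair contradicts the periodic trends, so Ca²⁺ is the ion listed too early.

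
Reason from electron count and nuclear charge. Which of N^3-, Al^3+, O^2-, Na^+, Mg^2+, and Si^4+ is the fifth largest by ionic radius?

Al^3+

These species are isoelectronic with 10 electrons. The only difference is the number of protons: Si^4+ (Z=14), Al^3+ (Z=13), Mg^2+ (Z=12), Na^+ (Z=11), O^2- (Z=8), N^3- (Z=7). The strongest nuclear pull (Si^4+) gives the smallest ion.
That gives Si^4+ < Al^3+ < Mg^2+ < Na^+ < O^2- < N^3-. From the largest end, number 5 is Al^3+.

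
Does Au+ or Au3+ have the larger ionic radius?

Same element, different charge: the more highly charged cation has fewer electrons and a greater effective nuclear charge per electron, making Au3+ the smallest.

Au+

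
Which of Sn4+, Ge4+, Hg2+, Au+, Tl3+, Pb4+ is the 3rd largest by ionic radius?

Tl3+

Work out protons and electrons: Ge4+ has 28 e⁻ (Z=32), Sn4+ has 46 e⁻ (Z=50), Pb4+ has 78 e⁻ (Z=82), Tl3+ has 78 e⁻ (Z=81), Hg2+ has 78 e⁻ (Z=80), Au+ has 78 e⁻ (Z=79). Ge4+ < Sn4+ (same group, 1 shell fewer); Sn4+ < Pb4+ (same group, period 5 vs 6); Pb4+ < Tl3+ (isoelectronic, higher Z=82 is smaller); Tl3+ < Hg2+ (both 78 e⁻, Z=81>80); Hg2+ < Au+ (both 78 e⁻, Z=80>79).
Full ascending order: Ge4+ < Sn4+ < Pb4+ < Tl3+ < Hg2+ < Au+. Counting from the largest, position 3 is Tl3+.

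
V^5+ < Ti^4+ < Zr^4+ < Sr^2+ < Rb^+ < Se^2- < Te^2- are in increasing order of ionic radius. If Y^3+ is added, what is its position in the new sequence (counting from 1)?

V^5+ has 18 e⁻ (Z=23), Ti^4+ has 18 e⁻ (Z=22), Zr^4+ has 36 e⁻ (Z=40), Y^3+ has 36 e⁻ (Z=39), Sr^2+ has 36 e⁻ (Z=38), Rb^+ has 36 e⁻ (Z=37), Se^2- has 36 e⁻ (Z=34), Te^2- has 54 e⁻ (Z=52). V^5+ < Ti^4+ (both 18 e⁻, Z=23>22); Ti^4+ < Zr^4+ (same group, 1 shell fewer); Zr^4+ < Y^3+ (isoelectronic, higher Z=40 is smaller); Y^3+ < Sr^2+ (both 36 e⁻, Z=39>38); Sr^2+ < Rb^+ (both 36 e⁻, Z=38>37); Rb^+ < Se^2- (both 36 e⁻, Z=37>34); Se^2- < Te^2- (same group, 1 shell fewer).
The complete sequence is V^5+ < Ti^4+ < Zr^4+ < Y^3+ < Sr^2+ < Rb^+ < Se^2- < Te^2-. Y^3+ sits at position 4.

4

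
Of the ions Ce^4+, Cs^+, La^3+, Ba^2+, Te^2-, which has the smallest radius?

Ce^4+

Each ion has 54 electrons. The ranking follows nuclear charge in reverse — greater Z gives a smaller radius. Ce^4+ (Z=58), La^3+ (Z=57), Ba^2+ (Z=56), Cs^+ (Z=55), Te^2- (Z=52).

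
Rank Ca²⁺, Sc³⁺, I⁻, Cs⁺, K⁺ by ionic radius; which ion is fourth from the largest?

Electron counts and nuclear charges: Sc³⁺ has 18 e⁻ (Z=21), Ca²⁺ has 18 e⁻ (Z=20), K⁺ has 18 e⁻ (Z=19), Cs⁺ has 54 e⁻ (Z=55), I⁻ has 54 e⁻ (Z=53). Sc³⁺ < Ca²⁺ (both 18 e⁻, Z=21>20); Ca²⁺ < K⁺ (both 18 e⁻, Z=20>19); K⁺ < Cs⁺ (same group, period 4 vs 6); Cs⁺ < I⁻ (isoelectronic, higher Z=55 is smaller).
Ordering: Sc³⁺ < Ca²⁺ < K⁺ < Cs⁺ < I⁻. The fourth largest is Ca²⁺.

Ca²⁺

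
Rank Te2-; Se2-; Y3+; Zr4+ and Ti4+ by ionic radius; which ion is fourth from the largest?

Electron counts and nuclear charges: Ti4+ (Z=22, 18 e⁻), Zr4+ (Z=40, 36 e⁻), Y3+ (Z=39, 36 e⁻), Se2- (Z=34, 36 e⁻), Te2- (Z=52, 54 e⁻). Ti4+ < Zr4+ (same group, period 4 vs 5); Zr4+ < Y3+ (isoelectronic, higher Z=40 is smaller); Y3+ < Se2- (both 36 e⁻, Z=39>34); Se2- < Te2- (same group, 1 shell fewer).
Ordering: Ti4+ < Zr4+ < Y3+ < Se2- < Te2-. The fourth largest is Zr4+.

Zr4+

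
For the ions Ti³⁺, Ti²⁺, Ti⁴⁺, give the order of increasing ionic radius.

Ti⁴⁺ < Ti³⁺ < Ti²⁺

These are all Ti ions. Removing more electrons (higher positive charge) pulls the remaining electrons in closer, so Ti⁴⁺ is smallest and Ti²⁺ is largest.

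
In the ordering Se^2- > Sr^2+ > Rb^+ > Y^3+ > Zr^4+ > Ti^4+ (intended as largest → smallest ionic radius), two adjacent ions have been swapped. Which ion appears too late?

Rb^+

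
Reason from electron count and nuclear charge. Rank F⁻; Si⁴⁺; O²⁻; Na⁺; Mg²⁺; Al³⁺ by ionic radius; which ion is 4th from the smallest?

Na⁺

These species are isoelectronic with 10 electrons. The only difference is the number of protons: Si⁴⁺ (Z=14), Al³⁺ (Z=13), Mg²⁺ (Z=12), Na⁺ (Z=11), F⁻ (Z=9), O²⁻ (Z=8). The strongest nuclear pull (Si⁴⁺) gives the smallest ion.
Ordering: Si⁴⁺ < Al³⁺ < Mg²⁺ < Na⁺ < F⁻ < O²⁻. The 4th smallest is Na⁺.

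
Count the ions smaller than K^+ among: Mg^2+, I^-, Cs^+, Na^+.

Electron counts and nuclear charges: Mg^2+ has 10 e⁻ (Z=12), Na^+ has 10 e⁻ (Z=11), K^+ has 18 e⁻ (Z=19), Cs^+ has 54 e⁻ (Z=55), I^- has 54 e⁻ (Z=53). Mg^2+ < Na^+ (both 10 e⁻, Z=12>11); Na^+ < K^+ (same group, period 3 vs 4); K^+ < Cs^+ (same group, period 4 vs 6); Cs^+ < I^- (both 54 e⁻, Z=55>53).
Overall: Mg^2+ < Na^+ < K^+ < Cs^+ < I^-. K^+ has 2 below it and 2 above. Count: 2.

2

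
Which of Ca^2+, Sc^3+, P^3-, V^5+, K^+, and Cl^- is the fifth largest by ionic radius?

Sc^3+

Isoelectronic series (18 e⁻ each). Size is set by nuclear charge: more protons means a smaller ion. V^5+ (Z=23), Sc^3+ (Z=21), Ca^2+ (Z=20), K^+ (Z=19), Cl^- (Z=17), P^3- (Z=15).
Ordering: V^5+ < Sc^3+ < Ca^2+ < K^+ < Cl^- < P^3-. The fifth largest is Sc^3+.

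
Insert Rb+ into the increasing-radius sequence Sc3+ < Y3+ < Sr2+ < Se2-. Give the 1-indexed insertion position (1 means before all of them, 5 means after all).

4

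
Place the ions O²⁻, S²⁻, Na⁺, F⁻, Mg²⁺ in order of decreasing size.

Work out protons and electrons: Mg²⁺ has 10 e⁻ (Z=12), Na⁺ has 10 e⁻ (Z=11), F⁻ has 10 e⁻ (Z=9), O²⁻ has 10 e⁻ (Z=8), S²⁻ has 18 e⁻ (Z=16). Mg²⁺ < Na⁺ (isoelectronic, higher Z=12 is smaller); Na⁺ < F⁻ (both 10 e⁻, Z=11>9); F⁻ < O²⁻ (isoelectronic, higher Z=9 is smaller); O²⁻ < S²⁻ (same group, period 2 vs 3).

S²⁻ > O²⁻ > F⁻ > Na⁺ > Mg²⁺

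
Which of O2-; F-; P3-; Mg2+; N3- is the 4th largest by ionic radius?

Work out protons and electrons: Mg2+: 10 e⁻, Z=12, F-: 10 e⁻, Z=9, O2-: 10 e⁻, Z=8, N3-: 10 e⁻, Z=7, P3-: 18 e⁻, Z=15. Mg2+ < F- (isoelectronic, higher Z=12 is smaller); F- < O2- (isoelectronic, higher Z=9 is smaller); O2- < N3- (isoelectronic, higher Z=8 is smaller); N3- < P3- (same group, period 2 vs 3).
Ordering: Mg2+ < F- < O2- < N3- < P3-. The 4th largest is F-.

F-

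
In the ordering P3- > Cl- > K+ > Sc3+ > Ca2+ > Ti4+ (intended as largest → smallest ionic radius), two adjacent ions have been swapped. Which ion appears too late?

Ca2+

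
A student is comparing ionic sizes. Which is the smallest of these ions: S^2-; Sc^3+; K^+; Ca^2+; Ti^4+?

Ti^4+

All of these have 18 electrons (isoelectronic). With the same electron cloud, the ion with the most protons pulls it in tightest. Nuclear charges: Ti^4+ (Z=22), Sc^3+ (Z=21), Ca^2+ (Z=20), K^+ (Z=19), S^2- (Z=16). Highest Z is smallest.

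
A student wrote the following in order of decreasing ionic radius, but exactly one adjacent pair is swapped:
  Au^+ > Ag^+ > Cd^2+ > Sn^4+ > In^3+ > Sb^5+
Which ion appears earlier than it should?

The pair Sn^4+, In^3+ is the wrong way round — Sn^4+ and In^3+ share 46 electrons; the higher nuclear charge on Sn (Z=50) contracts it more, so Sn^4+ < In^3+. All other adjacent pairs agree with periodic trends, so Sn^4+ is the misplaced ion.

Sn^4+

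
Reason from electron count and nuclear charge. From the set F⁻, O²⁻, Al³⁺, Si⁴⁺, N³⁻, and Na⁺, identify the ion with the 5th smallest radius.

O²⁻

These species are isoelectronic with 10 electrons. The only difference is the number of protons: Si⁴⁺ (Z=14), Al³⁺ (Z=13), Na⁺ (Z=11), F⁻ (Z=9), O²⁻ (Z=8), N³⁻ (Z=7). The strongest nuclear pull (Si⁴⁺) gives the smallest ion.
So the order is Si⁴⁺ < Al³⁺ < Na⁺ < F⁻ < O²⁻ < N³⁻; the 5th-smallest ion is O²⁻.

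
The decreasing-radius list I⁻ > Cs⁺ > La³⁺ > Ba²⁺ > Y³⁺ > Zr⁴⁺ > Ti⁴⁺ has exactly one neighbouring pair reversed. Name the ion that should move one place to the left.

Ba²⁺

Scanning neighbour by neighbour, only La³⁺/Ba²⁺ violates a trend: La³⁺ and Ba²⁺ share 54 electrons; the higher nuclear charge on La (Z=57) contracts it more, so La³⁺ < Ba²⁺. That makes Ba²⁺ the one sitting a position late relative to where it belongs.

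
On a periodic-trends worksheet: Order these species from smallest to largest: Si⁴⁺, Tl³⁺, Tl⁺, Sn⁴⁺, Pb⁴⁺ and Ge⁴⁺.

First list Z and electron count for each: Si⁴⁺ (Z=14, 10 e⁻), Ge⁴⁺ (Z=32, 28 e⁻), Sn⁴⁺ (Z=50, 46 e⁻), Pb⁴⁺ (Z=82, 78 e⁻), Tl³⁺ (Z=81, 78 e⁻), Tl⁺ (Z=81, 80 e⁻). Si⁴⁺ < Ge⁴⁺ (same group, period 3 vs 4); Ge⁴⁺ < Sn⁴⁺ (same group, 1 shell fewer); Sn⁴⁺ < Pb⁴⁺ (same group, period 5 vs 6); Pb⁴⁺ < Tl³⁺ (isoelectronic, higher Z=82 is smaller); Tl³⁺ < Tl⁺ (higher charge on the same element).

Si⁴⁺ < Ge⁴⁺ < Sn⁴⁺ < Pb⁴⁺ < Tl³⁺ < Tl⁺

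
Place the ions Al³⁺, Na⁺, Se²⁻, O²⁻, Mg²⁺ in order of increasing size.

Al³⁺ < Mg²⁺ < Na⁺ < O²⁻ < Se²⁻

Al³⁺ has 10 e⁻ (Z=13), Mg²⁺ has 10 e⁻ (Z=12), Na⁺ has 10 e⁻ (Z=11), O²⁻ has 10 e⁻ (Z=8), Se²⁻ has 36 e⁻ (Z=34). Al³⁺ < Mg²⁺ (both 10 e⁻, Z=13>12); Mg²⁺ < Na⁺ (isoelectronic, higher Z=12 is smaller); Na⁺ < O²⁻ (both 10 e⁻, Z=11>8); O²⁻ < Se²⁻ (same group, period 2 vs 4).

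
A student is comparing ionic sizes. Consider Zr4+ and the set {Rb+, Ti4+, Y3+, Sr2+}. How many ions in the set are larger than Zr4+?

3

First list Z and electron count for each: Ti4+ has 18 e⁻ (Z=22), Zr4+ has 36 e⁻ (Z=40), Y3+ has 36 e⁻ (Z=39), Sr2+ has 36 e⁻ (Z=38), Rb+ has 36 e⁻ (Z=37). Ti4+ < Zr4+ (same group, 1 shell fewer); Zr4+ < Y3+ (both 36 e⁻, Z=40>39); Y3+ < Sr2+ (isoelectronic, higher Z=39 is smaller); Sr2+ < Rb+ (both 36 e⁻, Z=38>37).
Overall: Ti4+ < Zr4+ < Y3+ < Sr2+ < Rb+. Zr4+ has 1 below it and 3 above. That's 3.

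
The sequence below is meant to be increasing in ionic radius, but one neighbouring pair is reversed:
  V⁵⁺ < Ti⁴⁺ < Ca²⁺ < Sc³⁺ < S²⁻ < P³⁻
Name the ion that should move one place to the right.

Compare adjacent ions: both have 18 electrons but Z(Sc)=21 > Z(Ca)=20, so Sc³⁺ should be the smaller of the two — yet in this increasing list Ca²⁺ sits before Sc³⁺. Nothing else is reversed, so Ca²⁺ should move one place to the right.

Ca²⁺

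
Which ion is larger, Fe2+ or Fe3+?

For a single element, ionic radius drops as positive charge rises — Fe3+ < Fe2+.

Fe2+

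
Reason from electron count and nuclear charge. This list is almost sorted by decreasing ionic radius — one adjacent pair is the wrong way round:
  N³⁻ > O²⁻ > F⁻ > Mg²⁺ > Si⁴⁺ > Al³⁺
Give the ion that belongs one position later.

Check each adjacent pair. Si⁴⁺ and Al³⁺ are reversed: they are isoelectronic (10 e⁻) and Si has more protons than Al (14 vs 13), making Si⁴⁺ smaller. No other neighbouring pair contradicts the periodic trends, so Si⁴⁺ is the ion listed too early.

Si⁴⁺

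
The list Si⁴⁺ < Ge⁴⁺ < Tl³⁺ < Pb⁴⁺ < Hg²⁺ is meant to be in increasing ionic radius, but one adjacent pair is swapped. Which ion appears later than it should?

Compare adjacent ions: both have 78 electrons but Z(Pb)=82 > Z(Tl)=81, so Pb⁴⁺ should be the smaller of the two — yet in this increasing list Tl³⁺ sits before Pb⁴⁺. Nothing else is reversed, so Pb⁴⁺ should move one place to the left.

Pb⁴⁺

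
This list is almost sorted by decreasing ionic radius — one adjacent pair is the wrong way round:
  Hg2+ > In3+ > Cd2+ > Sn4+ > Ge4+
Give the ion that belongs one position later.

In3+

Check each adjacent pair. In3+ and Cd2+ are reversed: both have 46 electrons but Z(In)=49 > Z(Cd)=48, so In3+ should be the smaller of the two. No other neighbouring pair contradicts the periodic trends, so In3+ is the ion listed too early.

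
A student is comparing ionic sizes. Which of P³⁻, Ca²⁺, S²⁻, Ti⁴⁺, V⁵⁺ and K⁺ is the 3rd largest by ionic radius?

These species are isoelectronic with 18 electrons. The only difference is the number of protons: V⁵⁺ (Z=23), Ti⁴⁺ (Z=22), Ca²⁺ (Z=20), K⁺ (Z=19), S²⁻ (Z=16), P³⁻ (Z=15). The strongest nuclear pull (V⁵⁺) gives the smallest ion.
Ordering: V⁵⁺ < Ti⁴⁺ < Ca²⁺ < K⁺ < S²⁻ < P³⁻. The 3rd largest is K⁺.

K⁺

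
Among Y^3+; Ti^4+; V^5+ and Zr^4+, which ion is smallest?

V^5+

First list Z and electron count for each: V^5+ has 18 e⁻ (Z=23), Ti^4+ has 18 e⁻ (Z=22), Zr^4+ has 36 e⁻ (Z=40), Y^3+ has 36 e⁻ (Z=39). V^5+ < Ti^4+ (isoelectronic, higher Z=23 is smaller); Ti^4+ < Zr^4+ (same group, period 4 vs 5); Zr^4+ < Y^3+ (isoelectronic, higher Z=40 is smaller).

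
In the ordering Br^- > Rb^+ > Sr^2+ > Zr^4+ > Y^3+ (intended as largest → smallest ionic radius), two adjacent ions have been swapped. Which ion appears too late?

Compare adjacent ions: Zr^4+ and Y^3+ share 36 electrons; the higher nuclear charge on Zr (Z=40) contracts it more, so Zr^4+ < Y^3+ — yet in this decreasing list Zr^4+ sits before Y^3+. Nothing else is reversed, so Y^3+ should move one place to the left.

Y^3+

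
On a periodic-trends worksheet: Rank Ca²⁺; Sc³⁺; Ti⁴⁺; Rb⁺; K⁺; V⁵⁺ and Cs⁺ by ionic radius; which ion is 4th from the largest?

Ca²⁺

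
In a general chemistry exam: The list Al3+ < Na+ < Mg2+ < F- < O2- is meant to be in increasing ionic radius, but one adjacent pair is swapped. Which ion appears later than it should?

The pair Na+, Mg2+ is the wrong way round — Mg2+ and Na+ share 10 electrons; the higher nuclear charge on Mg (Z=12) contracts it more, so Mg2+ < Na+. All other adjacent pairs agree with periodic trends, so Mg2+ is the misplaced ion.

Mg2+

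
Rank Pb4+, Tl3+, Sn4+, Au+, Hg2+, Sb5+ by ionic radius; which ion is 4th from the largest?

Tabulating Z and e⁻: Sb5+ (Z=51, 46 e⁻), Sn4+ (Z=50, 46 e⁻), Pb4+ (Z=82, 78 e⁻), Tl3+ (Z=81, 78 e⁻), Hg2+ (Z=80, 78 e⁻), Au+ (Z=79, 78 e⁻). Sb5+ < Sn4+ (isoelectronic, higher Z=51 is smaller); Sn4+ < Pb4+ (same group, period 5 vs 6); Pb4+ < Tl3+ (isoelectronic, higher Z=82 is smaller); Tl3+ < Hg2+ (both 78 e⁻, Z=81>80); Hg2+ < Au+ (both 78 e⁻, Z=80>79).
That gives Sb5+ < Sn4+ < Pb4+ < Tl3+ < Hg2+ < Au+. From the largest end, number 4 is Pb4+.

Pb4+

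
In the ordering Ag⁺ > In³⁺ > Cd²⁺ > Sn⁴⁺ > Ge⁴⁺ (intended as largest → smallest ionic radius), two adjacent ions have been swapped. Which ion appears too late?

Cd²⁺

The pair In³⁺, Cd²⁺ is the wrong way round — In³⁺ and Cd²⁺ share 46 electrons; the higher nuclear charge on In (Z=49) contracts it more, so In³⁺ < Cd²⁺. All other adjacent pairs agree with periodic trends, so Cd²⁺ is the misplaced ion.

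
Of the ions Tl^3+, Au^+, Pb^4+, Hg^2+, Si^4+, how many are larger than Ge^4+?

4

Electron counts and nuclear charges: Si^4+ has 10 e⁻ (Z=14), Ge^4+ has 28 e⁻ (Z=32), Pb^4+ has 78 e⁻ (Z=82), Tl^3+ has 78 e⁻ (Z=81), Hg^2+ has 78 e⁻ (Z=80), Au^+ has 78 e⁻ (Z=79). Si^4+ < Ge^4+ (same group, period 3 vs 4); Ge^4+ < Pb^4+ (same group, 2 shells fewer); Pb^4+ < Tl^3+ (isoelectronic, higher Z=82 is smaller); Tl^3+ < Hg^2+ (both 78 e⁻, Z=81>80); Hg^2+ < Au^+ (both 78 e⁻, Z=80>79).
Overall: Si^4+ < Ge^4+ < Pb^4+ < Tl^3+ < Hg^2+ < Au^+. Ge^4+ has 1 below it and 4 above. Count: 4.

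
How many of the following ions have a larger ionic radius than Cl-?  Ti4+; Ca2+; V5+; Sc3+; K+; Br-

V5+: 18 e⁻, Z=23, Ti4+: 18 e⁻, Z=22, Sc3+: 18 e⁻, Z=21, Ca2+: 18 e⁻, Z=20, K+: 18 e⁻, Z=19, Cl-: 18 e⁻, Z=17, Br-: 36 e⁻, Z=35. V5+ < Ti4+ (both 18 e⁻, Z=23>22); Ti4+ < Sc3+ (both 18 e⁻, Z=22>21); Sc3+ < Ca2+ (both 18 e⁻, Z=21>20); Ca2+ < K+ (isoelectronic, higher Z=20 is smaller); K+ < Cl- (isoelectronic, higher Z=19 is smaller); Cl- < Br- (same group, period 3 vs 4).
Placing each against Cl-: smaller — V5+, Ti4+, Sc3+, Ca2+, K+; larger — Br-. That's 1.

1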